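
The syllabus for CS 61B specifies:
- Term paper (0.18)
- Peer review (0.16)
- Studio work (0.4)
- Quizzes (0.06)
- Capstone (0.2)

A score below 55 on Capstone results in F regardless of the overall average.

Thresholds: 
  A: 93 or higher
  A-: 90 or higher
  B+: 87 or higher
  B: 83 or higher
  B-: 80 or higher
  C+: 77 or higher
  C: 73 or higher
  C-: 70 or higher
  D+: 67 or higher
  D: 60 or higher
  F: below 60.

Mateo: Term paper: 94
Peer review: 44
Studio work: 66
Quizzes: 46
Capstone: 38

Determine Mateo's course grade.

Capstone score 38 < 55: minimum not met.
Weighted total:
  Term paper 94 × 0.18 = 16.92
  Peer review 44 × 0.16 = 7.04
  Studio work 66 × 0.4 = 26.4
  Quizzes 46 × 0.06 = 2.76
  Capstone 38 × 0.2 = 7.6
Sum = 60.72
Because the Capstone minimum was not met, the result is F.

F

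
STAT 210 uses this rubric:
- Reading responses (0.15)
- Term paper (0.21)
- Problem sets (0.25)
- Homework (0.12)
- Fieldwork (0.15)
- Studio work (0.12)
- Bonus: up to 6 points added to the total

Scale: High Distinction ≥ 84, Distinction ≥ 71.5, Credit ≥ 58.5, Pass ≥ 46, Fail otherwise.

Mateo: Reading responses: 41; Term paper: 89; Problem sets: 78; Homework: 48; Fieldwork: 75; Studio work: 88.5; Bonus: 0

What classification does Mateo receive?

Distinction

Weighted total:
  Reading responses 41 × 0.15 = 6.15
  Term paper 89 × 0.21 = 18.69
  Problem sets 78 × 0.25 = 19.5
  Homework 48 × 0.12 = 5.76
  Fieldwork 75 × 0.15 = 11.25
  Studio work 88.5 × 0.12 = 10.62
Sum = 71.97
Bonus: 71.97 + 0 = 71.97
71.97 is ≥ 71.5 and < 84 → Distinction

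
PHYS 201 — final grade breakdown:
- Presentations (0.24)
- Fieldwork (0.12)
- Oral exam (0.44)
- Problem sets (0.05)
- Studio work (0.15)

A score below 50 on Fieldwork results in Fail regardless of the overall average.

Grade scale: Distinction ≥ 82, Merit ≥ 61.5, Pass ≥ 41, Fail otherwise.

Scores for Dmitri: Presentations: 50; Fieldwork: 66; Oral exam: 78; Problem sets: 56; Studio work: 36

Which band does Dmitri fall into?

Merit

Fieldwork score 66 ≥ 50: minimum met.
Weighted total:
  Presentations 50 × 0.24 = 12
  Fieldwork 66 × 0.12 = 7.92
  Oral exam 78 × 0.44 = 34.32
  Problem sets 56 × 0.05 = 2.8
  Studio work 36 × 0.15 = 5.4
Sum = 62.44
62.44 is ≥ 61.5 and < 82 → Merit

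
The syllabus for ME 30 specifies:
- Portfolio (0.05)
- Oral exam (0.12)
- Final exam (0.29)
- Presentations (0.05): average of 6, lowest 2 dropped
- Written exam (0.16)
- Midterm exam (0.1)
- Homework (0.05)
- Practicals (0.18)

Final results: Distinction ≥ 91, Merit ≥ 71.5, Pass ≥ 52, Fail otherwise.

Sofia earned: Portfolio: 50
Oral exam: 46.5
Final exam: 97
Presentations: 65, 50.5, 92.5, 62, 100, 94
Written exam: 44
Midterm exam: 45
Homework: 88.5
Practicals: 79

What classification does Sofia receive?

Pass

Presentations: drop 50.5, 62 → average of remaining 4 = 351.5/4 = 87.875
Weighted total:
  Portfolio 50 × 0.05 = 2.5
  Oral exam 46.5 × 0.12 = 5.58
  Final exam 97 × 0.29 = 28.13
  Presentations 87.875 × 0.05 = 4.39375
  Written exam 44 × 0.16 = 7.04
  Midterm exam 45 × 0.1 = 4.5
  Homework 88.5 × 0.05 = 4.425
  Practicals 79 × 0.18 = 14.22
Sum = 70.78875
70.78875 is ≥ 52 and < 71.5 → Pass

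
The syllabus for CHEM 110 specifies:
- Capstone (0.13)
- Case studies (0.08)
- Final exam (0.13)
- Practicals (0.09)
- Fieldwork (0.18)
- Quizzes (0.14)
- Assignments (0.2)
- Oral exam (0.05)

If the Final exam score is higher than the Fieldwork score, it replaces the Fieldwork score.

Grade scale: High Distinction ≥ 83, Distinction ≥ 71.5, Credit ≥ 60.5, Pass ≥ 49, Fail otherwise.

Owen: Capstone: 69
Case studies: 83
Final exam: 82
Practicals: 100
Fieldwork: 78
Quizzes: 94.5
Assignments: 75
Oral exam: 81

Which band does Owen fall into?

Final exam (82) > Fieldwork (78), so Fieldwork counts as 82.
Weighted total:
  Capstone 69 × 0.13 = 8.97
  Case studies 83 × 0.08 = 6.64
  Final exam 82 × 0.13 = 10.66
  Practicals 100 × 0.09 = 9
  Fieldwork 82 × 0.18 = 14.76
  Quizzes 94.5 × 0.14 = 13.23
  Assignments 75 × 0.2 = 15
  Oral exam 81 × 0.05 = 4.05
Sum = 82.31
82.31 is ≥ 71.5 and < 83 → Distinction

Distinction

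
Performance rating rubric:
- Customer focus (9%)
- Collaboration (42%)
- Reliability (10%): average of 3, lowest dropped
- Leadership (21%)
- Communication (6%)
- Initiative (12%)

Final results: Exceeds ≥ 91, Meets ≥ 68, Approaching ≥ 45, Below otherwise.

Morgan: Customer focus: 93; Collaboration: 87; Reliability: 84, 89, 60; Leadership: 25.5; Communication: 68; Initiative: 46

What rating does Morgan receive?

Reliability: drop 60 → average of remaining 2 = 173/2 = 86.5
Weighted total:
  Customer focus 93 × 0.09 = 8.37
  Collaboration 87 × 0.42 = 36.54
  Reliability 86.5 × 0.1 = 8.65
  Leadership 25.5 × 0.21 = 5.355
  Communication 68 × 0.06 = 4.08
  Initiative 46 × 0.12 = 5.52
Sum = 68.515
68.515 is ≥ 68 and < 91 → Meets

Meets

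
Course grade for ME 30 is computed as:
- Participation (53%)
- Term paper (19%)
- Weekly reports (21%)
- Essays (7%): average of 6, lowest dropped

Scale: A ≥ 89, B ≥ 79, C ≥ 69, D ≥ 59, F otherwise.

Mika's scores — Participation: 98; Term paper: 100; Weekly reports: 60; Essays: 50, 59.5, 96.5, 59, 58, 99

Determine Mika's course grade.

Essays: drop 50 → average of remaining 5 = 372/5 = 74.4
Weighted total:
  Participation 98 × 0.53 = 51.94
  Term paper 100 × 0.19 = 19
  Weekly reports 60 × 0.21 = 12.6
  Essays 74.4 × 0.07 = 5.208
Sum = 88.748
88.748 is ≥ 79 and < 89 → B

B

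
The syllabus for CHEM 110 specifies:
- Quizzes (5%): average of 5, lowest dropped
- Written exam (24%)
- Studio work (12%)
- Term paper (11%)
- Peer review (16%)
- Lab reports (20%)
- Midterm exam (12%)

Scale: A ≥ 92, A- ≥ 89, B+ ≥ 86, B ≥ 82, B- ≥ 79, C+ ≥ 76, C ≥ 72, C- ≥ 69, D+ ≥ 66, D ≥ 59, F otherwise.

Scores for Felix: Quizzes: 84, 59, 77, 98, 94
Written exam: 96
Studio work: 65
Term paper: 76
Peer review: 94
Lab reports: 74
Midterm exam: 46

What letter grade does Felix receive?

C+

Quizzes: drop 59 → average of remaining 4 = 353/4 = 88.25
Weighted total:
  Quizzes 88.25 × 0.05 = 4.4125
  Written exam 96 × 0.24 = 23.04
  Studio work 65 × 0.12 = 7.8
  Term paper 76 × 0.11 = 8.36
  Peer review 94 × 0.16 = 15.04
  Lab reports 74 × 0.2 = 14.8
  Midterm exam 46 × 0.12 = 5.52
Sum = 78.9725
78.9725 is ≥ 76 and < 79 → C+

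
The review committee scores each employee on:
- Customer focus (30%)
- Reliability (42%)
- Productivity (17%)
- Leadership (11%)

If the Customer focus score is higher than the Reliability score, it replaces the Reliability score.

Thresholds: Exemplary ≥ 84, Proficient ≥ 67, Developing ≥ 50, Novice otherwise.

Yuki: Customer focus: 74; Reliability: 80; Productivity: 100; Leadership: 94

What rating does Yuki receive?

Customer focus (74) ≤ Reliability (80), so Reliability stays at 80.
Weighted total:
  Customer focus 74 × 0.3 = 22.2
  Reliability 80 × 0.42 = 33.6
  Productivity 100 × 0.17 = 17
  Leadership 94 × 0.11 = 10.34
Sum = 83.14
83.14 is ≥ 67 and < 84 → Proficient

Proficient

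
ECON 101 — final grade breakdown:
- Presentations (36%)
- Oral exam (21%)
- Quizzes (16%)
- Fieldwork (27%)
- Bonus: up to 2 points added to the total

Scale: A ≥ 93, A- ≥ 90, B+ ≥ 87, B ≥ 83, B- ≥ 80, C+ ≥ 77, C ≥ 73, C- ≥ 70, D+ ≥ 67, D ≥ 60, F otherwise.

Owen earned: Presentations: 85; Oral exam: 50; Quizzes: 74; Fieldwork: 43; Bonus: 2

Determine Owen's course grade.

D

Weighted total:
  Presentations 85 × 0.36 = 30.6
  Oral exam 50 × 0.21 = 10.5
  Quizzes 74 × 0.16 = 11.84
  Fieldwork 43 × 0.27 = 11.61
Sum = 64.55
Bonus: 64.55 + 2 = 66.55
66.55 is ≥ 60 and < 67 → D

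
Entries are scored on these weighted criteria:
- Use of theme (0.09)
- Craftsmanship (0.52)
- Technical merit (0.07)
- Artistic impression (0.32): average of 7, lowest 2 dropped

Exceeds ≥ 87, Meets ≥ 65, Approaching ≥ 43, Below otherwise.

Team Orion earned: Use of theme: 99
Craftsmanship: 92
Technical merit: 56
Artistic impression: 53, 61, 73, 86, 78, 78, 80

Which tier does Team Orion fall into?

Meets

Artistic impression: drop 53, 61 → average of remaining 5 = 395/5 = 79
Weighted total:
  Use of theme 99 × 0.09 = 8.91
  Craftsmanship 92 × 0.52 = 47.84
  Technical merit 56 × 0.07 = 3.92
  Artistic impression 79 × 0.32 = 25.28
Sum = 85.95
85.95 is ≥ 65 and < 87 → Meets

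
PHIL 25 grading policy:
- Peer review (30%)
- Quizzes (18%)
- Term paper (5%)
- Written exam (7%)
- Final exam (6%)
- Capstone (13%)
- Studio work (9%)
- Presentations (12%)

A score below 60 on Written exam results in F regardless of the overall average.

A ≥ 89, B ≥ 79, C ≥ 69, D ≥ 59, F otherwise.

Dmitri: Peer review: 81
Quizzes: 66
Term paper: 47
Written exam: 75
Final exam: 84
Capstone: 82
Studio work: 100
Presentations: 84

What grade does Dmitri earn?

Written exam score 75 ≥ 60: minimum met.
Weighted total:
  Peer review 81 × 0.3 = 24.3
  Quizzes 66 × 0.18 = 11.88
  Term paper 47 × 0.05 = 2.35
  Written exam 75 × 0.07 = 5.25
  Final exam 84 × 0.06 = 5.04
  Capstone 82 × 0.13 = 10.66
  Studio work 100 × 0.09 = 9
  Presentations 84 × 0.12 = 10.08
Sum = 78.56
78.56 is ≥ 69 and < 79 → C

C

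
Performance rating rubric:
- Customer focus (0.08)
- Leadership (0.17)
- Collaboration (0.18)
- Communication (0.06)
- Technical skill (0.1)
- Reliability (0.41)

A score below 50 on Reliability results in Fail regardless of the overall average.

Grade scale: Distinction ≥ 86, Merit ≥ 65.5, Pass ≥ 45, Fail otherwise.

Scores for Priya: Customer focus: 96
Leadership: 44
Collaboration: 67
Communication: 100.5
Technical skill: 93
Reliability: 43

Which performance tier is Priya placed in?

Reliability score 43 < 50: minimum not met.
Weighted total:
  Customer focus 96 × 0.08 = 7.68
  Leadership 44 × 0.17 = 7.48
  Collaboration 67 × 0.18 = 12.06
  Communication 100.5 × 0.06 = 6.03
  Technical skill 93 × 0.1 = 9.3
  Reliability 43 × 0.41 = 17.63
Sum = 60.18
Because the Reliability minimum was not met, the result is Fail.

Fail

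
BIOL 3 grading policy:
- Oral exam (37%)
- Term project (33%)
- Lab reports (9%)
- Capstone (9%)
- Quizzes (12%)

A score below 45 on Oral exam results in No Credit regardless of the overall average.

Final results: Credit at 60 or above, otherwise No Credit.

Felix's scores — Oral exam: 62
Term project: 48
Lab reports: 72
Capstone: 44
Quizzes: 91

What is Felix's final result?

Oral exam score 62 ≥ 45: minimum met.
Weighted total:
  Oral exam 62 × 0.37 = 22.94
  Term project 48 × 0.33 = 15.84
  Lab reports 72 × 0.09 = 6.48
  Capstone 44 × 0.09 = 3.96
  Quizzes 91 × 0.12 = 10.92
Sum = 60.14
60.14 ≥ 60 → Credit

Credit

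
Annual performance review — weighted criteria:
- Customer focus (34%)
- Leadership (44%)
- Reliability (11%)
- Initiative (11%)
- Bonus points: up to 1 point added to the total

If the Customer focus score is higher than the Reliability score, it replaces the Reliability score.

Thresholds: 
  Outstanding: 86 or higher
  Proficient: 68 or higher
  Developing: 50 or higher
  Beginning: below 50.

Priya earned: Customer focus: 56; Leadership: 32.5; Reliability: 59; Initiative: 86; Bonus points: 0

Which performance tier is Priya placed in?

Beginning

Customer focus (56) ≤ Reliability (59), so Reliability stays at 59.
Weighted total:
  Customer focus 56 × 0.34 = 19.04
  Leadership 32.5 × 0.44 = 14.3
  Reliability 59 × 0.11 = 6.49
  Initiative 86 × 0.11 = 9.46
Sum = 49.29
Bonus points: 49.29 + 0 = 49.29
49.29 < 50 → Beginning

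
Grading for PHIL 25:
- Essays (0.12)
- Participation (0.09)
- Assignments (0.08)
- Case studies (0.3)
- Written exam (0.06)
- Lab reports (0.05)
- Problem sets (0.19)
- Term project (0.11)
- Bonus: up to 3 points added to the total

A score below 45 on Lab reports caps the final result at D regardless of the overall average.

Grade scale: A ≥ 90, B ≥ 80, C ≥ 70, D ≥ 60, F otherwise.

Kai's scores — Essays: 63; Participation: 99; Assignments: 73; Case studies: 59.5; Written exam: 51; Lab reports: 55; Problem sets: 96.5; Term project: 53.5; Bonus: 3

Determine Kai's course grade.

C

Lab reports score 55 ≥ 45: minimum met.
Weighted total:
  Essays 63 × 0.12 = 7.56
  Participation 99 × 0.09 = 8.91
  Assignments 73 × 0.08 = 5.84
  Case studies 59.5 × 0.3 = 17.85
  Written exam 51 × 0.06 = 3.06
  Lab reports 55 × 0.05 = 2.75
  Problem sets 96.5 × 0.19 = 18.335
  Term project 53.5 × 0.11 = 5.885
Sum = 70.19
Bonus: 70.19 + 3 = 73.19
73.19 is ≥ 70 and < 80 → C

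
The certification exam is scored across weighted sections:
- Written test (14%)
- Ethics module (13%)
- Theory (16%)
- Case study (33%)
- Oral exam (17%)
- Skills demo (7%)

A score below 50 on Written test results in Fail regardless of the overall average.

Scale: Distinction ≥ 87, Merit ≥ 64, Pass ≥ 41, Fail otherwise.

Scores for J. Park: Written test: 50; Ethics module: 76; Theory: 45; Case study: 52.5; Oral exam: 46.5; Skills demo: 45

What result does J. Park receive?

Pass

Written test score 50 ≥ 50: minimum met.
Weighted total:
  Written test 50 × 0.14 = 7
  Ethics module 76 × 0.13 = 9.88
  Theory 45 × 0.16 = 7.2
  Case study 52.5 × 0.33 = 17.325
  Oral exam 46.5 × 0.17 = 7.905
  Skills demo 45 × 0.07 = 3.15
Sum = 52.46
52.46 is ≥ 41 and < 64 → Pass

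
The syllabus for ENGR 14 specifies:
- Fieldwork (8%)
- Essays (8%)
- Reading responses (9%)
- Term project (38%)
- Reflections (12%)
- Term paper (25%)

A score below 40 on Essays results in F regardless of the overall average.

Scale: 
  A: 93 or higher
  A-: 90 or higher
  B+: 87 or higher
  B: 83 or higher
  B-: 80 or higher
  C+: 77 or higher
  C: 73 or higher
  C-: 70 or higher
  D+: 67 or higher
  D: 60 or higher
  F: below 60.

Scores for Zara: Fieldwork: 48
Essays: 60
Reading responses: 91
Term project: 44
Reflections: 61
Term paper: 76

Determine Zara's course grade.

Essays score 60 ≥ 40: minimum met.
Weighted total:
  Fieldwork 48 × 0.08 = 3.84
  Essays 60 × 0.08 = 4.8
  Reading responses 91 × 0.09 = 8.19
  Term project 44 × 0.38 = 16.72
  Reflections 61 × 0.12 = 7.32
  Term paper 76 × 0.25 = 19
Sum = 59.87
59.87 < 60 → F

F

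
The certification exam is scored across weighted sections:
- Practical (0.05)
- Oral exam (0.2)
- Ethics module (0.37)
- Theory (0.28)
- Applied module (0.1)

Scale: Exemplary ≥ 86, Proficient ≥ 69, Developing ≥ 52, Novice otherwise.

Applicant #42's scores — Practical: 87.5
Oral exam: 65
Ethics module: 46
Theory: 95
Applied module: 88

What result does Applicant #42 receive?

Proficient

Weighted total:
  Practical 87.5 × 0.05 = 4.375
  Oral exam 65 × 0.2 = 13
  Ethics module 46 × 0.37 = 17.02
  Theory 95 × 0.28 = 26.6
  Applied module 88 × 0.1 = 8.8
Sum = 69.795
69.795 is ≥ 69 and < 86 → Proficient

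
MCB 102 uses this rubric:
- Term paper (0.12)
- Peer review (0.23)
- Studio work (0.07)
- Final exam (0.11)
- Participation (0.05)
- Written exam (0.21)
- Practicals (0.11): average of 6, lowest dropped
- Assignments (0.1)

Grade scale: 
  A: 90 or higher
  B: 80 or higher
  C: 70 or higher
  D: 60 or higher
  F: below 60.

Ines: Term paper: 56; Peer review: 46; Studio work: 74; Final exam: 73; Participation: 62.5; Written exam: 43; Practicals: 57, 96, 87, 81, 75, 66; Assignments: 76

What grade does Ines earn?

Practicals: drop 57 → average of remaining 5 = 405/5 = 81
Weighted total:
  Term paper 56 × 0.12 = 6.72
  Peer review 46 × 0.23 = 10.58
  Studio work 74 × 0.07 = 5.18
  Final exam 73 × 0.11 = 8.03
  Participation 62.5 × 0.05 = 3.125
  Written exam 43 × 0.21 = 9.03
  Practicals 81 × 0.11 = 8.91
  Assignments 76 × 0.1 = 7.6
Sum = 59.175
59.175 < 60 → F

F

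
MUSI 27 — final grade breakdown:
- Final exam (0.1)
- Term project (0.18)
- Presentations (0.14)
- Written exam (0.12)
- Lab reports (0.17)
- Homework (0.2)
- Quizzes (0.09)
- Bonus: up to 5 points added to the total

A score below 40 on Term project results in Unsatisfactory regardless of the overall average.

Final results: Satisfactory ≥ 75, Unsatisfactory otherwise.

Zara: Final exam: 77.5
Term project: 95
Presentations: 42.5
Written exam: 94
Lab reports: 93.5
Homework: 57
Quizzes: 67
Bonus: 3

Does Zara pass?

Satisfactory

Term project score 95 ≥ 40: minimum met.
Weighted total:
  Final exam 77.5 × 0.1 = 7.75
  Term project 95 × 0.18 = 17.1
  Presentations 42.5 × 0.14 = 5.95
  Written exam 94 × 0.12 = 11.28
  Lab reports 93.5 × 0.17 = 15.895
  Homework 57 × 0.2 = 11.4
  Quizzes 67 × 0.09 = 6.03
Sum = 75.405
Bonus: 75.405 + 3 = 78.405
78.405 ≥ 75 → Satisfactory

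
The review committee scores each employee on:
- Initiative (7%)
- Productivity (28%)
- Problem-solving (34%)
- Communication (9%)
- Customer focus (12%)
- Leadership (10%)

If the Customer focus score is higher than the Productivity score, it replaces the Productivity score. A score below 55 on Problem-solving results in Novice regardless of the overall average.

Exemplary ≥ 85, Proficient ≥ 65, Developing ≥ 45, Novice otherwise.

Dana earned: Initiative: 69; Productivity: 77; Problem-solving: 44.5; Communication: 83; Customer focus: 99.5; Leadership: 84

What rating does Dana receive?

Novice

Customer focus (99.5) > Productivity (77), so Productivity counts as 99.5.
Problem-solving score 44.5 < 55: minimum not met.
Weighted total:
  Initiative 69 × 0.07 = 4.83
  Productivity 99.5 × 0.28 = 27.86
  Problem-solving 44.5 × 0.34 = 15.13
  Communication 83 × 0.09 = 7.47
  Customer focus 99.5 × 0.12 = 11.94
  Leadership 84 × 0.1 = 8.4
Sum = 75.63
Because the Problem-solving minimum was not met, the result is Novice.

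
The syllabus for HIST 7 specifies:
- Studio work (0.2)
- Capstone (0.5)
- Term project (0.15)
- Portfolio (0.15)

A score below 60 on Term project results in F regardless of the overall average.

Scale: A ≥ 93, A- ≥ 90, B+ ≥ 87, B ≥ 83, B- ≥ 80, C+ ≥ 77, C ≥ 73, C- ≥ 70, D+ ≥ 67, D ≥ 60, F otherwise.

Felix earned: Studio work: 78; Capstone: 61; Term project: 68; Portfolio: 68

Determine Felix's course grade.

D

Term project score 68 ≥ 60: minimum met.
Weighted total:
  Studio work 78 × 0.2 = 15.6
  Capstone 61 × 0.5 = 30.5
  Term project 68 × 0.15 = 10.2
  Portfolio 68 × 0.15 = 10.2
Sum = 66.5
66.5 is ≥ 60 and < 67 → D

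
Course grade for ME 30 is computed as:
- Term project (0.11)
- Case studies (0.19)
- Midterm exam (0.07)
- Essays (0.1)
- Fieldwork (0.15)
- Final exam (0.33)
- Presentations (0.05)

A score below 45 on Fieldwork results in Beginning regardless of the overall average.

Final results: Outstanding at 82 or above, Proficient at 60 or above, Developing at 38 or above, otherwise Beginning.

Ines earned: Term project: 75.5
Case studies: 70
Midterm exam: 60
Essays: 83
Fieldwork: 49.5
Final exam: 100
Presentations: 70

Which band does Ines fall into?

Fieldwork score 49.5 ≥ 45: minimum met.
Weighted total:
  Term project 75.5 × 0.11 = 8.305
  Case studies 70 × 0.19 = 13.3
  Midterm exam 60 × 0.07 = 4.2
  Essays 83 × 0.1 = 8.3
  Fieldwork 49.5 × 0.15 = 7.425
  Final exam 100 × 0.33 = 33
  Presentations 70 × 0.05 = 3.5
Sum = 78.03
78.03 is ≥ 60 and < 82 → Proficient

Proficient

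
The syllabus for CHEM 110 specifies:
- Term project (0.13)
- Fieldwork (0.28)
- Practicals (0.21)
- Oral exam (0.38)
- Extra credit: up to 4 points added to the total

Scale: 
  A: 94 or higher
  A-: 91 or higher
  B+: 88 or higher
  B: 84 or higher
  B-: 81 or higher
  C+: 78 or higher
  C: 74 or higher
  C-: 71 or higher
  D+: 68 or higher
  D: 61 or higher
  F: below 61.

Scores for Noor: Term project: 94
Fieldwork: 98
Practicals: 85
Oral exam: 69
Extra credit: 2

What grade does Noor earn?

B

Weighted total:
  Term project 94 × 0.13 = 12.22
  Fieldwork 98 × 0.28 = 27.44
  Practicals 85 × 0.21 = 17.85
  Oral exam 69 × 0.38 = 26.22
Sum = 83.73
Extra credit: 83.73 + 2 = 85.73
85.73 is ≥ 84 and < 88 → B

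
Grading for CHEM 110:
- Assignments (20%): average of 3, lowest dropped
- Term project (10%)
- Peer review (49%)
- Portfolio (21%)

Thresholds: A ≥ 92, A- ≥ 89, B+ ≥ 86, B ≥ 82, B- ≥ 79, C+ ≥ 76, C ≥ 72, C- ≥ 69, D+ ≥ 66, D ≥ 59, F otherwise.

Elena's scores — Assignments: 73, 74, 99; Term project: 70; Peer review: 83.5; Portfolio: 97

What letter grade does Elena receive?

B

Assignments: drop 73 → average of remaining 2 = 173/2 = 86.5
Weighted total:
  Assignments 86.5 × 0.2 = 17.3
  Term project 70 × 0.1 = 7
  Peer review 83.5 × 0.49 = 40.915
  Portfolio 97 × 0.21 = 20.37
Sum = 85.585
85.585 is ≥ 82 and < 86 → B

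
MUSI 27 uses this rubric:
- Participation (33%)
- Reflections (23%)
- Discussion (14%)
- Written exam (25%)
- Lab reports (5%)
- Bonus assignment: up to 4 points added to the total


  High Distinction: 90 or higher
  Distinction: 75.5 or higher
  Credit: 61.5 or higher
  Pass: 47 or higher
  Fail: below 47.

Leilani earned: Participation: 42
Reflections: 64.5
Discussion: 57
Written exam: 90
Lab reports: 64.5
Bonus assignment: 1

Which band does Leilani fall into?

Credit

Weighted total:
  Participation 42 × 0.33 = 13.86
  Reflections 64.5 × 0.23 = 14.835
  Discussion 57 × 0.14 = 7.98
  Written exam 90 × 0.25 = 22.5
  Lab reports 64.5 × 0.05 = 3.225
Sum = 62.4
Bonus assignment: 62.4 + 1 = 63.4
63.4 is ≥ 61.5 and < 75.5 → Credit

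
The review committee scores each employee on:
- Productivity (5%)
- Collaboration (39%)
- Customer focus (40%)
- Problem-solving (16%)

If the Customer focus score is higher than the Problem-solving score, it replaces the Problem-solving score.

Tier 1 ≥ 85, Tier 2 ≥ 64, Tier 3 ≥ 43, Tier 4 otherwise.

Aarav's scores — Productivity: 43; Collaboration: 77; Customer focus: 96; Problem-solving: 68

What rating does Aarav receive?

Tier 1

Customer focus (96) > Problem-solving (68), so Problem-solving counts as 96.
Weighted total:
  Productivity 43 × 0.05 = 2.15
  Collaboration 77 × 0.39 = 30.03
  Customer focus 96 × 0.4 = 38.4
  Problem-solving 96 × 0.16 = 15.36
Sum = 85.94
85.94 ≥ 85 → Tier 1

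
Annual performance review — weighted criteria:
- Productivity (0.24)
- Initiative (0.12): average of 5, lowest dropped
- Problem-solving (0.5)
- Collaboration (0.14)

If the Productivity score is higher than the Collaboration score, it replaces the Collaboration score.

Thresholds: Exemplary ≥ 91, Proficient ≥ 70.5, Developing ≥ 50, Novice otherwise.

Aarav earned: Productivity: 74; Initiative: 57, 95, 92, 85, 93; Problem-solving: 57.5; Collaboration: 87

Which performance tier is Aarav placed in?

Developing

Initiative: drop 57 → average of remaining 4 = 365/4 = 91.25
Productivity (74) ≤ Collaboration (87), so Collaboration stays at 87.
Weighted total:
  Productivity 74 × 0.24 = 17.76
  Initiative 91.25 × 0.12 = 10.95
  Problem-solving 57.5 × 0.5 = 28.75
  Collaboration 87 × 0.14 = 12.18
Sum = 69.64
69.64 is ≥ 50 and < 70.5 → Developing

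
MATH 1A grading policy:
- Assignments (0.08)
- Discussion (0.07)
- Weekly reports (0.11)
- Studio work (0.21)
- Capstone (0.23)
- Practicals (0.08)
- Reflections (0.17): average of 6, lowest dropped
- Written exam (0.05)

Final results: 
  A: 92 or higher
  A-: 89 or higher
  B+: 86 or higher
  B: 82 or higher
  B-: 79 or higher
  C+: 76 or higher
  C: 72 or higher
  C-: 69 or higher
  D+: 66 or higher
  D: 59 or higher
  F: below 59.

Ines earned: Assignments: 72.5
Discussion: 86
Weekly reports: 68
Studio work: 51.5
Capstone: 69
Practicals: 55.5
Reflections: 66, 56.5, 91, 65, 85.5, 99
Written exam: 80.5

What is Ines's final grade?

Reflections: drop 56.5 → average of remaining 5 = 406.5/5 = 81.3
Weighted total:
  Assignments 72.5 × 0.08 = 5.8
  Discussion 86 × 0.07 = 6.02
  Weekly reports 68 × 0.11 = 7.48
  Studio work 51.5 × 0.21 = 10.815
  Capstone 69 × 0.23 = 15.87
  Practicals 55.5 × 0.08 = 4.44
  Reflections 81.3 × 0.17 = 13.821
  Written exam 80.5 × 0.05 = 4.025
Sum = 68.271
68.271 is ≥ 66 and < 69 → D+

D+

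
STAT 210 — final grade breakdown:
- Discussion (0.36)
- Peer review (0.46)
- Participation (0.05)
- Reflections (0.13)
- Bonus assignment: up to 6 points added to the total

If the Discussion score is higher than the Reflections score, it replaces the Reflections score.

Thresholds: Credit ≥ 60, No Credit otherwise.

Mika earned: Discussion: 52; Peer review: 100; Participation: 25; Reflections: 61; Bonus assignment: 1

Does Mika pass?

Credit

Discussion (52) ≤ Reflections (61), so Reflections stays at 61.
Weighted total:
  Discussion 52 × 0.36 = 18.72
  Peer review 100 × 0.46 = 46
  Participation 25 × 0.05 = 1.25
  Reflections 61 × 0.13 = 7.93
Sum = 73.9
Bonus assignment: 73.9 + 1 = 74.9
74.9 ≥ 60 → Credit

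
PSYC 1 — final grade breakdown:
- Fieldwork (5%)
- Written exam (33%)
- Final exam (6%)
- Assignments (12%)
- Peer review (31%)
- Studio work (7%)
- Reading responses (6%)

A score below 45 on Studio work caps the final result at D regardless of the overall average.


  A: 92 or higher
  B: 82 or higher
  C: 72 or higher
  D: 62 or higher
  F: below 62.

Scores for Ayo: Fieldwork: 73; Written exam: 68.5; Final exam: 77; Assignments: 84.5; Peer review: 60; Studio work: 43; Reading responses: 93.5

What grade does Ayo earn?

D

Studio work score 43 < 45: minimum not met.
Weighted total:
  Fieldwork 73 × 0.05 = 3.65
  Written exam 68.5 × 0.33 = 22.605
  Final exam 77 × 0.06 = 4.62
  Assignments 84.5 × 0.12 = 10.14
  Peer review 60 × 0.31 = 18.6
  Studio work 43 × 0.07 = 3.01
  Reading responses 93.5 × 0.06 = 5.61
Sum = 68.235
68.235 would be D; cap at D applies → D.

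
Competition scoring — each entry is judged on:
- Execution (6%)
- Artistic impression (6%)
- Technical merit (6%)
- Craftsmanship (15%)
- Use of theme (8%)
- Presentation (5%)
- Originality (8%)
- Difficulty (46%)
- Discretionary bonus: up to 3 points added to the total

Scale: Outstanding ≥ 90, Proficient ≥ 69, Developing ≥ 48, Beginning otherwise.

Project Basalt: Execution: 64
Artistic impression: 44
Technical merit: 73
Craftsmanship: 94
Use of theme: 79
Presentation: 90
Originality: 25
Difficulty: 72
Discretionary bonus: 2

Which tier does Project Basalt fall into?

Proficient

Weighted total:
  Execution 64 × 0.06 = 3.84
  Artistic impression 44 × 0.06 = 2.64
  Technical merit 73 × 0.06 = 4.38
  Craftsmanship 94 × 0.15 = 14.1
  Use of theme 79 × 0.08 = 6.32
  Presentation 90 × 0.05 = 4.5
  Originality 25 × 0.08 = 2
  Difficulty 72 × 0.46 = 33.12
Sum = 70.9
Discretionary bonus: 70.9 + 2 = 72.9
72.9 is ≥ 69 and < 90 → Proficient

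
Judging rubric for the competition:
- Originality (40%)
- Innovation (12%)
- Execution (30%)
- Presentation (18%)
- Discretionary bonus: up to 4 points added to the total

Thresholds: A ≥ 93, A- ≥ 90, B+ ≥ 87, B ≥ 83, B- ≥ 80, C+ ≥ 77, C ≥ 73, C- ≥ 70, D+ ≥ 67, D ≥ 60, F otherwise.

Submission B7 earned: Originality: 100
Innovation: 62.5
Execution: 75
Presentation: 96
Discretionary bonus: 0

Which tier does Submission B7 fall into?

Weighted total:
  Originality 100 × 0.4 = 40
  Innovation 62.5 × 0.12 = 7.5
  Execution 75 × 0.3 = 22.5
  Presentation 96 × 0.18 = 17.28
Sum = 87.28
Discretionary bonus: 87.28 + 0 = 87.28
87.28 is ≥ 87 and < 90 → B+

B+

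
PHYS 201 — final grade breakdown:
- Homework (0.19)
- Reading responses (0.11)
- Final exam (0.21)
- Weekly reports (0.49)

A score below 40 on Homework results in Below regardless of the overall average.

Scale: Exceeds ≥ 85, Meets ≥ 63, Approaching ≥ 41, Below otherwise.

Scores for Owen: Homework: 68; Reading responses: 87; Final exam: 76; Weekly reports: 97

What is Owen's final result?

Homework score 68 ≥ 40: minimum met.
Weighted total:
  Homework 68 × 0.19 = 12.92
  Reading responses 87 × 0.11 = 9.57
  Final exam 76 × 0.21 = 15.96
  Weekly reports 97 × 0.49 = 47.53
Sum = 85.98
85.98 ≥ 85 → Exceeds

Exceeds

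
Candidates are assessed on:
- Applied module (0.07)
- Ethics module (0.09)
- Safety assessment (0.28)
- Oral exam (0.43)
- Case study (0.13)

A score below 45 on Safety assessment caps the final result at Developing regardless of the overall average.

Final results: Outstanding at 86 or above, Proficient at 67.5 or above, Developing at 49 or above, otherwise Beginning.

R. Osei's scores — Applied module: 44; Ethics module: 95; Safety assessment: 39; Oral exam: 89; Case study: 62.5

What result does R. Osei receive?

Safety assessment score 39 < 45: minimum not met.
Weighted total:
  Applied module 44 × 0.07 = 3.08
  Ethics module 95 × 0.09 = 8.55
  Safety assessment 39 × 0.28 = 10.92
  Oral exam 89 × 0.43 = 38.27
  Case study 62.5 × 0.13 = 8.125
Sum = 68.945
68.945 would be Proficient; cap at Developing applies → Developing.

Developing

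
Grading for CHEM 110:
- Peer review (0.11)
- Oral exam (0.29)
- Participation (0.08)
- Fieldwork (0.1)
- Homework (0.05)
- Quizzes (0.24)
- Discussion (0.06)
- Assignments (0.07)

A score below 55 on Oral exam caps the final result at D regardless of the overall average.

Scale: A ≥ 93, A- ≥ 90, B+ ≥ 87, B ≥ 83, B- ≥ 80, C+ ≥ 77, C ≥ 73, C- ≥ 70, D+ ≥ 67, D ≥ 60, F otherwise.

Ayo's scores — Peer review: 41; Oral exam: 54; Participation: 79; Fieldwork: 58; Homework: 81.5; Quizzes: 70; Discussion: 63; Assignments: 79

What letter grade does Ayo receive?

D

Oral exam score 54 < 55: minimum not met.
Weighted total:
  Peer review 41 × 0.11 = 4.51
  Oral exam 54 × 0.29 = 15.66
  Participation 79 × 0.08 = 6.32
  Fieldwork 58 × 0.1 = 5.8
  Homework 81.5 × 0.05 = 4.075
  Quizzes 70 × 0.24 = 16.8
  Discussion 63 × 0.06 = 3.78
  Assignments 79 × 0.07 = 5.53
Sum = 62.475
62.475 would be D; cap at D applies → D.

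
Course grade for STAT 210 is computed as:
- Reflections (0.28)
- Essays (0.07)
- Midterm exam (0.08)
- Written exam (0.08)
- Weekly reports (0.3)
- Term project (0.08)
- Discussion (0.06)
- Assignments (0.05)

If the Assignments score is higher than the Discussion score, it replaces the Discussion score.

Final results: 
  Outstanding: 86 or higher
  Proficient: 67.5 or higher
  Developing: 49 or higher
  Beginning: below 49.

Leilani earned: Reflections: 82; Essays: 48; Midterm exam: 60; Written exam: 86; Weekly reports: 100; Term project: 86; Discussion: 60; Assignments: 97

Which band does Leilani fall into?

Assignments (97) > Discussion (60), so Discussion counts as 97.
Weighted total:
  Reflections 82 × 0.28 = 22.96
  Essays 48 × 0.07 = 3.36
  Midterm exam 60 × 0.08 = 4.8
  Written exam 86 × 0.08 = 6.88
  Weekly reports 100 × 0.3 = 30
  Term project 86 × 0.08 = 6.88
  Discussion 97 × 0.06 = 5.82
  Assignments 97 × 0.05 = 4.85
Sum = 85.55
85.55 is ≥ 67.5 and < 86 → Proficient

Proficient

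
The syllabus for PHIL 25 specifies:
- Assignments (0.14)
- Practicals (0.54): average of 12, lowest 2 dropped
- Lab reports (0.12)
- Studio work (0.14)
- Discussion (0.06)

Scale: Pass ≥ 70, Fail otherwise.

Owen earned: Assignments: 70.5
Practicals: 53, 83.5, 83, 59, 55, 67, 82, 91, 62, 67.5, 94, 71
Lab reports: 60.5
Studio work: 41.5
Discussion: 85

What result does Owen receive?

Practicals: drop 53, 55 → average of remaining 10 = 760/10 = 76
Weighted total:
  Assignments 70.5 × 0.14 = 9.87
  Practicals 76 × 0.54 = 41.04
  Lab reports 60.5 × 0.12 = 7.26
  Studio work 41.5 × 0.14 = 5.81
  Discussion 85 × 0.06 = 5.1
Sum = 69.08
69.08 < 70 → Fail

Fail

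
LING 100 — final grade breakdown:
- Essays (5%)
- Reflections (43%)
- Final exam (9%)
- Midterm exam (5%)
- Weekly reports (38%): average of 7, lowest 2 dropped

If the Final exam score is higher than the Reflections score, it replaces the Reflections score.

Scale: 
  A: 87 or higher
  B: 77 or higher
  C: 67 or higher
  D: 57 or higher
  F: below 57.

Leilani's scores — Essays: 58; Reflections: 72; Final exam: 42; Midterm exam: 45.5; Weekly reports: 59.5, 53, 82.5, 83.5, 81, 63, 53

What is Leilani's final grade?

Weekly reports: drop 53, 53 → average of remaining 5 = 369.5/5 = 73.9
Final exam (42) ≤ Reflections (72), so Reflections stays at 72.
Weighted total:
  Essays 58 × 0.05 = 2.9
  Reflections 72 × 0.43 = 30.96
  Final exam 42 × 0.09 = 3.78
  Midterm exam 45.5 × 0.05 = 2.275
  Weekly reports 73.9 × 0.38 = 28.082
Sum = 67.997
67.997 is ≥ 67 and < 77 → C

C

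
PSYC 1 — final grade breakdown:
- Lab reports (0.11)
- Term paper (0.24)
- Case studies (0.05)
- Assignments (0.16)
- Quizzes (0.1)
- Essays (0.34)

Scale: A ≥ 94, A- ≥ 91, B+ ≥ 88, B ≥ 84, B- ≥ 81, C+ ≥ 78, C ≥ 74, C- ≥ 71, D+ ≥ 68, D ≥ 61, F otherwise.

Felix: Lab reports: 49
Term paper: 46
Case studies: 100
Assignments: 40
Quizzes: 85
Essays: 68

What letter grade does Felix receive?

F

Weighted total:
  Lab reports 49 × 0.11 = 5.39
  Term paper 46 × 0.24 = 11.04
  Case studies 100 × 0.05 = 5
  Assignments 40 × 0.16 = 6.4
  Quizzes 85 × 0.1 = 8.5
  Essays 68 × 0.34 = 23.12
Sum = 59.45
59.45 < 61 → F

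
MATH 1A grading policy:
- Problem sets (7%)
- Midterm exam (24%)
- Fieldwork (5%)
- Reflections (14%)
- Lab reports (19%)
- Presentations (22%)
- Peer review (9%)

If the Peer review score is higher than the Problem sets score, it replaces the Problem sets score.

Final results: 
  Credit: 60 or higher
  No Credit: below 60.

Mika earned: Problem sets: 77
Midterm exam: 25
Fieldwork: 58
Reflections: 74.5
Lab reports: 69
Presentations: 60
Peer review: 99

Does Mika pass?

Peer review (99) > Problem sets (77), so Problem sets counts as 99.
Weighted total:
  Problem sets 99 × 0.07 = 6.93
  Midterm exam 25 × 0.24 = 6
  Fieldwork 58 × 0.05 = 2.9
  Reflections 74.5 × 0.14 = 10.43
  Lab reports 69 × 0.19 = 13.11
  Presentations 60 × 0.22 = 13.2
  Peer review 99 × 0.09 = 8.91
Sum = 61.48
61.48 ≥ 60 → Credit

Credit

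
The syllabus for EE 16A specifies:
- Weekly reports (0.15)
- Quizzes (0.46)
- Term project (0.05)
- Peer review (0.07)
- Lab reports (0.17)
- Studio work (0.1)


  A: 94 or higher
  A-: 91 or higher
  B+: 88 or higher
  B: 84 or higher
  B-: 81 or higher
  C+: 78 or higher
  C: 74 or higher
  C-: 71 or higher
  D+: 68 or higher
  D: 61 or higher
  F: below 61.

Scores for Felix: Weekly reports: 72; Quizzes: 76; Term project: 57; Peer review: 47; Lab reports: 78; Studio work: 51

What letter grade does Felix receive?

Weighted total:
  Weekly reports 72 × 0.15 = 10.8
  Quizzes 76 × 0.46 = 34.96
  Term project 57 × 0.05 = 2.85
  Peer review 47 × 0.07 = 3.29
  Lab reports 78 × 0.17 = 13.26
  Studio work 51 × 0.1 = 5.1
Sum = 70.26
70.26 is ≥ 68 and < 71 → D+

D+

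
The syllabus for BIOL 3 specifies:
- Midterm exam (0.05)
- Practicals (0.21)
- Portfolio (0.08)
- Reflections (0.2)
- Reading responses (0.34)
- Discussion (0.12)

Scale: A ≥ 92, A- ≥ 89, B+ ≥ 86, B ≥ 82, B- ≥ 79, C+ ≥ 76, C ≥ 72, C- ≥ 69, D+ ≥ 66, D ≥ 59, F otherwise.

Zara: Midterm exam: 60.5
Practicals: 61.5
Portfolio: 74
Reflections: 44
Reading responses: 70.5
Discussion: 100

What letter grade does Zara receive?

D+

Weighted total:
  Midterm exam 60.5 × 0.05 = 3.025
  Practicals 61.5 × 0.21 = 12.915
  Portfolio 74 × 0.08 = 5.92
  Reflections 44 × 0.2 = 8.8
  Reading responses 70.5 × 0.34 = 23.97
  Discussion 100 × 0.12 = 12
Sum = 66.63
66.63 is ≥ 66 and < 69 → D+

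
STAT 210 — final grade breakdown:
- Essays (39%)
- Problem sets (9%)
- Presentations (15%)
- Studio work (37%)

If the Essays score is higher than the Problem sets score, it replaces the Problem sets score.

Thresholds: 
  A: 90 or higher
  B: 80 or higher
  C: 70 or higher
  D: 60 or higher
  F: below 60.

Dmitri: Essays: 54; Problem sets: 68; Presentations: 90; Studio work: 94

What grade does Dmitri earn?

C

Essays (54) ≤ Problem sets (68), so Problem sets stays at 68.
Weighted total:
  Essays 54 × 0.39 = 21.06
  Problem sets 68 × 0.09 = 6.12
  Presentations 90 × 0.15 = 13.5
  Studio work 94 × 0.37 = 34.78
Sum = 75.46
75.46 is ≥ 70 and < 80 → C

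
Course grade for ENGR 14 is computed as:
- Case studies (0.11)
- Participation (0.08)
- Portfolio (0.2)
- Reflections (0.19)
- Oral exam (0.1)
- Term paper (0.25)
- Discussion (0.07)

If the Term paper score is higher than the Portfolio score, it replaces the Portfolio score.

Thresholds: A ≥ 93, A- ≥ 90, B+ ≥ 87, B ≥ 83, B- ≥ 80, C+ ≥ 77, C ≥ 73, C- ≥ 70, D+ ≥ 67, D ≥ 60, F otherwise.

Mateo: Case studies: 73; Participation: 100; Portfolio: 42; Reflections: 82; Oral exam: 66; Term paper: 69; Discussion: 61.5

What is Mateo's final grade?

C

Term paper (69) > Portfolio (42), so Portfolio counts as 69.
Weighted total:
  Case studies 73 × 0.11 = 8.03
  Participation 100 × 0.08 = 8
  Portfolio 69 × 0.2 = 13.8
  Reflections 82 × 0.19 = 15.58
  Oral exam 66 × 0.1 = 6.6
  Term paper 69 × 0.25 = 17.25
  Discussion 61.5 × 0.07 = 4.305
Sum = 73.565
73.565 is ≥ 73 and < 77 → C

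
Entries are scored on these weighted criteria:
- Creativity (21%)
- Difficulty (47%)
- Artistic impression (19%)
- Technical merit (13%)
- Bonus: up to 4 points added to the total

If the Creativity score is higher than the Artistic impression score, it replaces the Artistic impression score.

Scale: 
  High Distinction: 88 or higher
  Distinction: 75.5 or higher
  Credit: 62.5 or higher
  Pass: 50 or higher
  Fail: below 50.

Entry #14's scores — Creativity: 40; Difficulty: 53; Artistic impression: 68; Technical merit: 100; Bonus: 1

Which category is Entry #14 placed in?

Pass

Creativity (40) ≤ Artistic impression (68), so Artistic impression stays at 68.
Weighted total:
  Creativity 40 × 0.21 = 8.4
  Difficulty 53 × 0.47 = 24.91
  Artistic impression 68 × 0.19 = 12.92
  Technical merit 100 × 0.13 = 13
Sum = 59.23
Bonus: 59.23 + 1 = 60.23
60.23 is ≥ 50 and < 62.5 → Pass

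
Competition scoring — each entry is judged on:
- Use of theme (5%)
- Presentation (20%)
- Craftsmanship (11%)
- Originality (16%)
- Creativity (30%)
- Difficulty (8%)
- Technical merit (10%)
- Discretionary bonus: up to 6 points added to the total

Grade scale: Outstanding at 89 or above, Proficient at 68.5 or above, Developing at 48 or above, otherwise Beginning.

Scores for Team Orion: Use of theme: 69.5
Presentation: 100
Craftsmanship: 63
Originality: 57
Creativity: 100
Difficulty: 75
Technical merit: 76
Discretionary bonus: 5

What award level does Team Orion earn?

Proficient

Weighted total:
  Use of theme 69.5 × 0.05 = 3.475
  Presentation 100 × 0.2 = 20
  Craftsmanship 63 × 0.11 = 6.93
  Originality 57 × 0.16 = 9.12
  Creativity 100 × 0.3 = 30
  Difficulty 75 × 0.08 = 6
  Technical merit 76 × 0.1 = 7.6
Sum = 83.125
Discretionary bonus: 83.125 + 5 = 88.125
88.125 is ≥ 68.5 and < 89 → Proficient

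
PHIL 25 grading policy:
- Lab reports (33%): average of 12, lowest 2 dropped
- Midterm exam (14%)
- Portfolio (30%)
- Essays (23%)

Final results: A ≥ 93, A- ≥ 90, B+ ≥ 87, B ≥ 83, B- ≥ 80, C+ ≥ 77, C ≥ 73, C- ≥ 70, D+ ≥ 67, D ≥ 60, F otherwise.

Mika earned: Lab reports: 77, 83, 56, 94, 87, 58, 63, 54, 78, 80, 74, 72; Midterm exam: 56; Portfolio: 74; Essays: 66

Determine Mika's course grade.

Lab reports: drop 54, 56 → average of remaining 10 = 766/10 = 76.6
Weighted total:
  Lab reports 76.6 × 0.33 = 25.278
  Midterm exam 56 × 0.14 = 7.84
  Portfolio 74 × 0.3 = 22.2
  Essays 66 × 0.23 = 15.18
Sum = 70.498
70.498 is ≥ 70 and < 73 → C-

C-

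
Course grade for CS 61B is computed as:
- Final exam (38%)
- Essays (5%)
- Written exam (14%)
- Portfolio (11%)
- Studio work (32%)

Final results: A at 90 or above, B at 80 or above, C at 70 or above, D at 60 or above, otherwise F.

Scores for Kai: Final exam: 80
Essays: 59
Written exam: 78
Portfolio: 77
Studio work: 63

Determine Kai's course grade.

Weighted total:
  Final exam 80 × 0.38 = 30.4
  Essays 59 × 0.05 = 2.95
  Written exam 78 × 0.14 = 10.92
  Portfolio 77 × 0.11 = 8.47
  Studio work 63 × 0.32 = 20.16
Sum = 72.9
72.9 is ≥ 70 and < 80 → C

C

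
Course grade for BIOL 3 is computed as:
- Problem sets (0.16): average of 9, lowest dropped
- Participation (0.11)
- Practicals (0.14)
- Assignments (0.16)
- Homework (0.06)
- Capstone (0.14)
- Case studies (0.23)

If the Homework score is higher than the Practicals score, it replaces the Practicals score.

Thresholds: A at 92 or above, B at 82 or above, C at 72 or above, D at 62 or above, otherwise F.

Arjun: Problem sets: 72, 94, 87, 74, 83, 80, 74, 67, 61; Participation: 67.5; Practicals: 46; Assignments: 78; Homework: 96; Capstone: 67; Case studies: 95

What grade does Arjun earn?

Problem sets: drop 61 → average of remaining 8 = 631/8 = 78.875
Homework (96) > Practicals (46), so Practicals counts as 96.
Weighted total:
  Problem sets 78.875 × 0.16 = 12.62
  Participation 67.5 × 0.11 = 7.425
  Practicals 96 × 0.14 = 13.44
  Assignments 78 × 0.16 = 12.48
  Homework 96 × 0.06 = 5.76
  Capstone 67 × 0.14 = 9.38
  Case studies 95 × 0.23 = 21.85
Sum = 82.955
82.955 is ≥ 82 and < 92 → B

B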